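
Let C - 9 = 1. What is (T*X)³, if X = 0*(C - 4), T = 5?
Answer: 0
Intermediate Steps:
C = 10 (C = 9 + 1 = 10)
X = 0 (X = 0*(10 - 4) = 0*6 = 0)
(T*X)³ = (5*0)³ = 0³ = 0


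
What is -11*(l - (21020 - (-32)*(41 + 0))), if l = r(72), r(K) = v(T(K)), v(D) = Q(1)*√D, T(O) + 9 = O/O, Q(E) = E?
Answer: 245652 - 22*I*√2 ≈ 2.4565e+5 - 31.113*I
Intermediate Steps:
T(O) = -8 (T(O) = -9 + O/O = -9 + 1 = -8)
v(D) = √D (v(D) = 1*√D = √D)
r(K) = 2*I*√2 (r(K) = √(-8) = 2*I*√2)
l = 2*I*√2 ≈ 2.8284*I
-11*(l - (21020 - (-32)*(41 + 0))) = -11*(2*I*√2 - (21020 - (-32)*(41 + 0))) = -11*(2*I*√2 - (21020 - (-32)*41)) = -11*(2*I*√2 - (21020 - 1*(-1312))) = -11*(2*I*√2 - (21020 + 1312)) = -11*(2*I*√2 - 1*22332) = -11*(2*I*√2 - 22332) = -11*(-22332 + 2*I*√2) = 245652 - 22*I*√2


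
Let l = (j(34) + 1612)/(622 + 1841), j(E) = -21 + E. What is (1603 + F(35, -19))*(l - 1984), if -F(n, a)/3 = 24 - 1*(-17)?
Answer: -7229751160/2463 ≈ -2.9353e+6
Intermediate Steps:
F(n, a) = -123 (F(n, a) = -3*(24 - 1*(-17)) = -3*(24 + 17) = -3*41 = -123)
l = 1625/2463 (l = ((-21 + 34) + 1612)/(622 + 1841) = (13 + 1612)/2463 = 1625*(1/2463) = 1625/2463 ≈ 0.65976)
(1603 + F(35, -19))*(l - 1984) = (1603 - 123)*(1625/2463 - 1984) = 1480*(-4884967/2463) = -7229751160/2463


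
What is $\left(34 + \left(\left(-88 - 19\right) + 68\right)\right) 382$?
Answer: $-1910$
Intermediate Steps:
$\left(34 + \left(\left(-88 - 19\right) + 68\right)\right) 382 = \left(34 + \left(-107 + 68\right)\right) 382 = \left(34 - 39\right) 382 = \left(-5\right) 382 = -1910$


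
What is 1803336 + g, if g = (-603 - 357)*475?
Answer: 1347336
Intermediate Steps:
g = -456000 (g = -960*475 = -456000)
1803336 + g = 1803336 - 456000 = 1347336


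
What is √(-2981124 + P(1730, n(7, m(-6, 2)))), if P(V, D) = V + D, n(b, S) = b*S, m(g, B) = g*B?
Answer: I*√2979478 ≈ 1726.1*I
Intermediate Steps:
m(g, B) = B*g
n(b, S) = S*b
P(V, D) = D + V
√(-2981124 + P(1730, n(7, m(-6, 2)))) = √(-2981124 + ((2*(-6))*7 + 1730)) = √(-2981124 + (-12*7 + 1730)) = √(-2981124 + (-84 + 1730)) = √(-2981124 + 1646) = √(-2979478) = I*√2979478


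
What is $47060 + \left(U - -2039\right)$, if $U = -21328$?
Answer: $27771$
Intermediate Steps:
$47060 + \left(U - -2039\right) = 47060 - 19289 = 27771$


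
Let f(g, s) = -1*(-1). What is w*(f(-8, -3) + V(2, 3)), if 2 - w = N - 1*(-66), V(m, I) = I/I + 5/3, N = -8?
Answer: -616/3 ≈ -205.33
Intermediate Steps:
V(m, I) = 8/3 (V(m, I) = 1 + 5*(⅓) = 1 + 5/3 = 8/3)
w = -56 (w = 2 - (-8 - 1*(-66)) = 2 - (-8 + 66) = 2 - 1*58 = 2 - 58 = -56)
f(g, s) = 1
w*(f(-8, -3) + V(2, 3)) = -56*(1 + 8/3) = -56*11/3 = -616/3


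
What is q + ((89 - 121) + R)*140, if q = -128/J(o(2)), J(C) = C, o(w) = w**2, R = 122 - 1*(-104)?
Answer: 27128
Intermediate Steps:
R = 226 (R = 122 + 104 = 226)
q = -32 (q = -128/(2**2) = -128/4 = -128*1/4 = -32)
q + ((89 - 121) + R)*140 = -32 + ((89 - 121) + 226)*140 = -32 + (-32 + 226)*140 = -32 + 194*140 = -32 + 27160 = 27128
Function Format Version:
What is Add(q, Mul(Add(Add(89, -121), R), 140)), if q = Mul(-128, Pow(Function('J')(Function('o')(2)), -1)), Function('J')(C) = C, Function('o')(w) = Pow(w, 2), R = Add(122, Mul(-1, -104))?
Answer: 27128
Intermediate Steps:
R = 226 (R = Add(122, 104) = 226)
q = -32 (q = Mul(-128, Pow(Pow(2, 2), -1)) = Mul(-128, Pow(4, -1)) = Mul(-128, Rational(1, 4)) = -32)
Add(q, Mul(Add(Add(89, -121), R), 140)) = Add(-32, Mul(Add(Add(89, -121), 226), 140)) = Add(-32, Mul(Add(-32, 226), 140)) = Add(-32, Mul(194, 140)) = Add(-32, 27160) = 27128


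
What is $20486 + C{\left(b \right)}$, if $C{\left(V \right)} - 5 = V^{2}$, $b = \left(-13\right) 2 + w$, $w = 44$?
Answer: $20815$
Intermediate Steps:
$b = 18$ ($b = \left(-13\right) 2 + 44 = -26 + 44 = 18$)
$C{\left(V \right)} = 5 + V^{2}$
$20486 + C{\left(b \right)} = 20486 + \left(5 + 18^{2}\right) = 20486 + \left(5 + 324\right) = 20486 + 329 = 20815$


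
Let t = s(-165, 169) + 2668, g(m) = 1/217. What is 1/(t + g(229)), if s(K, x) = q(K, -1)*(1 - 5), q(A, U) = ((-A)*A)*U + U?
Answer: -217/23051475 ≈ -9.4137e-6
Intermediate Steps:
q(A, U) = U - U*A**2 (q(A, U) = (-A**2)*U + U = -U*A**2 + U = U - U*A**2)
s(K, x) = 4 - 4*K**2 (s(K, x) = (-(1 - K**2))*(1 - 5) = (-1 + K**2)*(-4) = 4 - 4*K**2)
g(m) = 1/217
t = -106228 (t = (4 - 4*(-165)**2) + 2668 = (4 - 4*27225) + 2668 = (4 - 108900) + 2668 = -108896 + 2668 = -106228)
1/(t + g(229)) = 1/(-106228 + 1/217) = 1/(-23051475/217) = -217/23051475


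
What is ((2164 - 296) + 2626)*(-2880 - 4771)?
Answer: -34383594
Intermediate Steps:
((2164 - 296) + 2626)*(-2880 - 4771) = (1868 + 2626)*(-7651) = 4494*(-7651) = -34383594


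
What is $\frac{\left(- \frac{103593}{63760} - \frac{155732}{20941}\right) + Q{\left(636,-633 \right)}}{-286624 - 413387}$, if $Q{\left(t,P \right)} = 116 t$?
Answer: $- \frac{98493480638827}{934653399179760} \approx -0.10538$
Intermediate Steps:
$\frac{\left(- \frac{103593}{63760} - \frac{155732}{20941}\right) + Q{\left(636,-633 \right)}}{-286624 - 413387} = \frac{\left(- \frac{103593}{63760} - \frac{155732}{20941}\right) + 116 \cdot 636}{-286624 - 413387} = \frac{\left(\left(-103593\right) \frac{1}{63760} - \frac{155732}{20941}\right) + 73776}{-700011} = \left(\left(- \frac{103593}{63760} - \frac{155732}{20941}\right) + 73776\right) \left(- \frac{1}{700011}\right) = \left(- \frac{12098813333}{1335198160} + 73776\right) \left(- \frac{1}{700011}\right) = \frac{98493480638827}{1335198160} \left(- \frac{1}{700011}\right) = - \frac{98493480638827}{934653399179760}$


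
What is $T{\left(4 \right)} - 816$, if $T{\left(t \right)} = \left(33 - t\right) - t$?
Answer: $-791$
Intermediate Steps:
$T{\left(t \right)} = 33 - 2 t$
$T{\left(4 \right)} - 816 = \left(33 - 8\right) - 816 = 25 - 816 = -791$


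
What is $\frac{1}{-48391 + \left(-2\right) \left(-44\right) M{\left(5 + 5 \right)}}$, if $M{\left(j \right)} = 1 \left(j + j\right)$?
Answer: $- \frac{1}{46631} \approx -2.1445 \cdot 10^{-5}$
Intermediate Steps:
$M{\left(j \right)} = 2 j$ ($M{\left(j \right)} = 1 \cdot 2 j = 2 j$)
$\frac{1}{-48391 + \left(-2\right) \left(-44\right) M{\left(5 + 5 \right)}} = \frac{1}{-48391 + \left(-2\right) \left(-44\right) 2 \left(5 + 5\right)} = \frac{1}{-48391 + 88 \cdot 2 \cdot 10} = \frac{1}{-48391 + 88 \cdot 20} = \frac{1}{-48391 + 1760} = \frac{1}{-46631} = - \frac{1}{46631}$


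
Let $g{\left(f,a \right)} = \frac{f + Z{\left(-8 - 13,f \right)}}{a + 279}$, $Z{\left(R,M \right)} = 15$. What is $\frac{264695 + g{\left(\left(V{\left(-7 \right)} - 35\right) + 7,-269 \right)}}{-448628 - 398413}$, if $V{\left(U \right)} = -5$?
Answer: $- \frac{1323466}{4235205} \approx -0.31249$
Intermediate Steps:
$g{\left(f,a \right)} = \frac{15 + f}{279 + a}$ ($g{\left(f,a \right)} = \frac{f + 15}{a + 279} = \frac{15 + f}{279 + a}$)
$\frac{264695 + g{\left(\left(V{\left(-7 \right)} - 35\right) + 7,-269 \right)}}{-448628 - 398413} = \frac{264695 + \frac{15 + \left(\left(-5 - 35\right) + 7\right)}{279 - 269}}{-448628 - 398413} = \frac{264695 + \frac{15 + \left(-40 + 7\right)}{10}}{-847041} = \left(264695 + \frac{15 - 33}{10}\right) \left(- \frac{1}{847041}\right) = \left(264695 + \frac{1}{10} \left(-18\right)\right) \left(- \frac{1}{847041}\right) = \left(264695 - \frac{9}{5}\right) \left(- \frac{1}{847041}\right) = \frac{1323466}{5} \left(- \frac{1}{847041}\right) = - \frac{1323466}{4235205}$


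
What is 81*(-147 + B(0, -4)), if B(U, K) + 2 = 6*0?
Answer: -12069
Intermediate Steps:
B(U, K) = -2 (B(U, K) = -2 + 6*0 = -2 + 0 = -2)
81*(-147 + B(0, -4)) = 81*(-147 - 2) = 81*(-149) = -12069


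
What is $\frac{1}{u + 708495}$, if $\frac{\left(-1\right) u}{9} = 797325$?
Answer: $- \frac{1}{6467430} \approx -1.5462 \cdot 10^{-7}$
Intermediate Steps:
$u = -7175925$ ($u = \left(-9\right) 797325 = -7175925$)
$\frac{1}{u + 708495} = \frac{1}{-7175925 + 708495} = \frac{1}{-6467430} = - \frac{1}{6467430}$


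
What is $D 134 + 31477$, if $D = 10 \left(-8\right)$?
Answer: $20757$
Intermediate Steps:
$D = -80$
$D 134 + 31477 = \left(-80\right) 134 + 31477 = -10720 + 31477 = 20757$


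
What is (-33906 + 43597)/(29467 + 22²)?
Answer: 9691/29951 ≈ 0.32356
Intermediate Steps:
(-33906 + 43597)/(29467 + 22²) = 9691/(29467 + 484) = 9691/29951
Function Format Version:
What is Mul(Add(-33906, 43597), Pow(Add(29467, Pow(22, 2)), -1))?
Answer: Rational(9691, 29951) ≈ 0.32356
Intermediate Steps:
Mul(Add(-33906, 43597), Pow(Add(29467, Pow(22, 2)), -1)) = Mul(9691, Pow(Add(29467, 484), -1)) = Mul(9691, Pow(29951, -1)) = Mul(9691, Rational(1, 29951)) = Rational(9691, 29951)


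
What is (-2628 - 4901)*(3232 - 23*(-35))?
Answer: -30394573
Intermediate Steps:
(-2628 - 4901)*(3232 - 23*(-35)) = -7529*(3232 + 805) = -7529*4037 = -30394573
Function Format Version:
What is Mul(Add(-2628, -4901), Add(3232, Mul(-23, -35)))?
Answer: -30394573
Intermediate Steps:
Mul(Add(-2628, -4901), Add(3232, Mul(-23, -35))) = Mul(-7529, Add(3232, 805)) = Mul(-7529, 4037) = -30394573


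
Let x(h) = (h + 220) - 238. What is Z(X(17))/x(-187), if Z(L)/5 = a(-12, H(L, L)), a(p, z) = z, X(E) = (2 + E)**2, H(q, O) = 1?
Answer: -1/41 ≈ -0.024390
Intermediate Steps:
Z(L) = 5 (Z(L) = 5*1 = 5)
x(h) = -18 + h (x(h) = (220 + h) - 238 = -18 + h)
Z(X(17))/x(-187) = 5/(-18 - 187) = 5/(-205) = 5*(-1/205) = -1/41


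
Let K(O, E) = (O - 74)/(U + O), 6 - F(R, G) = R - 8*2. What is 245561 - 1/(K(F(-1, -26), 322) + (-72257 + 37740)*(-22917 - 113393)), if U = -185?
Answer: 62389845977981863/254070662597 ≈ 2.4556e+5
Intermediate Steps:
F(R, G) = 22 - R (F(R, G) = 6 - (R - 8*2) = 6 - (R - 16) = 6 - (-16 + R) = 6 + (16 - R) = 22 - R)
K(O, E) = (-74 + O)/(-185 + O) (K(O, E) = (O - 74)/(-185 + O) = (-74 + O)/(-185 + O))
245561 - 1/(K(F(-1, -26), 322) + (-72257 + 37740)*(-22917 - 113393)) = 245561 - 1/((-74 + (22 - 1*(-1)))/(-185 + (22 - 1*(-1))) + (-72257 + 37740)*(-22917 - 113393)) = 245561 - 1/((-74 + (22 + 1))/(-185 + (22 + 1)) - 34517*(-136310)) = 245561 - 1/((-74 + 23)/(-185 + 23) + 4705012270) = 245561 - 1/(-51/(-162) + 4705012270) = 245561 - 1/(-1/162*(-51) + 4705012270) = 245561 - 1/(17/54 + 4705012270) = 245561 - 1/254070662597/54 = 245561 - 1*54/254070662597 = 245561 - 54/254070662597 = 62389845977981863/254070662597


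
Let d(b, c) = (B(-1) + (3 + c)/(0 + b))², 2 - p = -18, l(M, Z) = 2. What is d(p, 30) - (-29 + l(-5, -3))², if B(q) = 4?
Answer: -278831/400 ≈ -697.08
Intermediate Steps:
p = 20 (p = 2 - 1*(-18) = 2 + 18 = 20)
d(b, c) = (4 + (3 + c)/b)² (d(b, c) = (4 + (3 + c)/(0 + b))² = (4 + (3 + c)/b)²)
d(p, 30) - (-29 + l(-5, -3))² = (3 + 30 + 4*20)²/20² - (-29 + 2)² = (3 + 30 + 80)²/400 - 1*(-27)² = (1/400)*113² - 1*729 = (1/400)*12769 - 729 = 12769/400 - 729 = -278831/400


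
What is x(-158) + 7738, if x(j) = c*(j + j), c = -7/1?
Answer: 9950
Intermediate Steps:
c = -7 (c = -7*1 = -7)
x(j) = -14*j (x(j) = -7*(j + j) = -14*j)
x(-158) + 7738 = -14*(-158) + 7738 = 2212 + 7738 = 9950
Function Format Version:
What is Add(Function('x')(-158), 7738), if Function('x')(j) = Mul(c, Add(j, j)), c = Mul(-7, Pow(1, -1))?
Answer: 9950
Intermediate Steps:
c = -7 (c = Mul(-7, 1) = -7)
Function('x')(j) = Mul(-14, j) (Function('x')(j) = Mul(-7, Add(j, j)) = Mul(-7, Mul(2, j)) = Mul(-14, j))
Add(Function('x')(-158), 7738) = Add(Mul(-14, -158), 7738) = Add(2212, 7738) = 9950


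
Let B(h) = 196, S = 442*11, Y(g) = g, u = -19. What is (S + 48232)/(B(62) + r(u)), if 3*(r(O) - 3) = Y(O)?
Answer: 79641/289 ≈ 275.57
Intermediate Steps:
r(O) = 3 + O/3
S = 4862
(S + 48232)/(B(62) + r(u)) = (4862 + 48232)/(196 + (3 + (⅓)*(-19))) = 53094/(196 + (3 - 19/3)) = 53094/(196 - 10/3) = 53094/(578/3) = 53094*(3/578) = 79641/289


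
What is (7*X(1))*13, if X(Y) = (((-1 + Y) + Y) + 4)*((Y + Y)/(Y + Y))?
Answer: 455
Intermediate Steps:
X(Y) = 3 + 2*Y (X(Y) = ((-1 + 2*Y) + 4)*((2*Y)/((2*Y))) = (3 + 2*Y)*((2*Y)*(1/(2*Y))) = (3 + 2*Y)*1 = 3 + 2*Y)
(7*X(1))*13 = (7*(3 + 2*1))*13 = (7*(3 + 2))*13 = (7*5)*13 = 35*13 = 455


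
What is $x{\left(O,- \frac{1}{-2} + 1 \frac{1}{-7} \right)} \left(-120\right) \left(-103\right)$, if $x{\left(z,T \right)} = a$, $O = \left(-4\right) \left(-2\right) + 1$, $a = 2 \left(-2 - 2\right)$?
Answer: $-98880$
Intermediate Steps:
$a = -8$ ($a = 2 \left(-4\right) = -8$)
$O = 9$ ($O = 8 + 1 = 9$)
$x{\left(z,T \right)} = -8$
$x{\left(O,- \frac{1}{-2} + 1 \frac{1}{-7} \right)} \left(-120\right) \left(-103\right) = \left(-8\right) \left(-120\right) \left(-103\right) = 960 \left(-103\right) = -98880$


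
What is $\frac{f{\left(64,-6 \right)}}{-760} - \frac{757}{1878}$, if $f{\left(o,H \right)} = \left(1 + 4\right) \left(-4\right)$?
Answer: $- \frac{6722}{17841} \approx -0.37677$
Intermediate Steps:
$f{\left(o,H \right)} = -20$ ($f{\left(o,H \right)} = 5 \left(-4\right) = -20$)
$\frac{f{\left(64,-6 \right)}}{-760} - \frac{757}{1878} = - \frac{20}{-760} - \frac{757}{1878} = \left(-20\right) \left(- \frac{1}{760}\right) - \frac{757}{1878} = \frac{1}{38} - \frac{757}{1878} = - \frac{6722}{17841}$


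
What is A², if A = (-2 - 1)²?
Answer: 81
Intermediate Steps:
A = 9 (A = (-3)² = 9)
A² = 9² = 81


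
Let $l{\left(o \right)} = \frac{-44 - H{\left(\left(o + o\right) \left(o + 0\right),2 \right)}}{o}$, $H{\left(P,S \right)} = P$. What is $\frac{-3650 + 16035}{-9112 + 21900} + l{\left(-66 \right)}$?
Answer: $\frac{5126779}{38364} \approx 133.64$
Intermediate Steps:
$l{\left(o \right)} = \frac{-44 - 2 o^{2}}{o}$ ($l{\left(o \right)} = \frac{-44 - \left(o + o\right) \left(o + 0\right)}{o} = \frac{-44 - 2 o o}{o} = \frac{-44 - 2 o^{2}}{o}$)
$\frac{-3650 + 16035}{-9112 + 21900} + l{\left(-66 \right)} = \frac{-3650 + 16035}{-9112 + 21900} - \left(-132 + \frac{44}{-66}\right) = \frac{12385}{12788} + \left(\left(-44\right) \left(- \frac{1}{66}\right) + 132\right) = 12385 \cdot \frac{1}{12788} + \left(\frac{2}{3} + 132\right) = \frac{12385}{12788} + \frac{398}{3} = \frac{5126779}{38364}$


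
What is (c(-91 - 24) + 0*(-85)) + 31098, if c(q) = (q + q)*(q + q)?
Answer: 83998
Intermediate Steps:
c(q) = 4*q² (c(q) = (2*q)*(2*q) = 4*q²)
(c(-91 - 24) + 0*(-85)) + 31098 = (4*(-91 - 24)² + 0*(-85)) + 31098 = (4*(-115)² + 0) + 31098 = (4*13225 + 0) + 31098 = (52900 + 0) + 31098 = 52900 + 31098 = 83998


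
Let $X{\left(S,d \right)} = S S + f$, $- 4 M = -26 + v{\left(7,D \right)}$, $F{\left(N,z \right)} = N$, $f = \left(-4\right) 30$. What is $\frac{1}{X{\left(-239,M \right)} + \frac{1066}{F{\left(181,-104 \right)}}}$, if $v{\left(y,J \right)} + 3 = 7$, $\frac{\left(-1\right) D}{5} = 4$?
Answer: $\frac{181}{10318247} \approx 1.7542 \cdot 10^{-5}$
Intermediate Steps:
$D = -20$ ($D = \left(-5\right) 4 = -20$)
$f = -120$
$v{\left(y,J \right)} = 4$ ($v{\left(y,J \right)} = -3 + 7 = 4$)
$M = \frac{11}{2}$ ($M = - \frac{-26 + 4}{4} = \left(- \frac{1}{4}\right) \left(-22\right) = \frac{11}{2} \approx 5.5$)
$X{\left(S,d \right)} = -120 + S^{2}$ ($X{\left(S,d \right)} = S S - 120 = S^{2} - 120 = -120 + S^{2}$)
$\frac{1}{X{\left(-239,M \right)} + \frac{1066}{F{\left(181,-104 \right)}}} = \frac{1}{\left(-120 + \left(-239\right)^{2}\right) + \frac{1066}{181}} = \frac{1}{\left(-120 + 57121\right) + 1066 \cdot \frac{1}{181}} = \frac{1}{57001 + \frac{1066}{181}} = \frac{1}{\frac{10318247}{181}} = \frac{181}{10318247}$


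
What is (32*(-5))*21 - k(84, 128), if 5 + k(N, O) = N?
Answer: -3439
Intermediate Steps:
k(N, O) = -5 + N
(32*(-5))*21 - k(84, 128) = (32*(-5))*21 - (-5 + 84) = -160*21 - 1*79 = -3360 - 79 = -3439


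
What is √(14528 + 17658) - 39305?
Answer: -39305 + 11*√266 ≈ -39126.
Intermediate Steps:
√(14528 + 17658) - 39305 = √32186 - 39305 = 11*√266 - 39305 = -39305 + 11*√266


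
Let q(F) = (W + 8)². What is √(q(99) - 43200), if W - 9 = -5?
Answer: 12*I*√299 ≈ 207.5*I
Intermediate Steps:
W = 4 (W = 9 - 5 = 4)
q(F) = 144 (q(F) = (4 + 8)² = 12² = 144)
√(q(99) - 43200) = √(144 - 43200) = √(-43056) = 12*I*√299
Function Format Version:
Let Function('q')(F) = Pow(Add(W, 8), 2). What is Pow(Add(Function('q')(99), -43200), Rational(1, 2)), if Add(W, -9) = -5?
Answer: Mul(12, I, Pow(299, Rational(1, 2))) ≈ Mul(207.50, I)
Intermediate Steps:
W = 4 (W = Add(9, -5) = 4)
Function('q')(F) = 144 (Function('q')(F) = Pow(Add(4, 8), 2) = Pow(12, 2) = 144)
Pow(Add(Function('q')(99), -43200), Rational(1, 2)) = Pow(Add(144, -43200), Rational(1, 2)) = Pow(-43056, Rational(1, 2)) = Mul(12, I, Pow(299, Rational(1, 2)))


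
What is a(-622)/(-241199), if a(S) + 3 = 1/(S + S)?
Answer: 3733/300051556 ≈ 1.2441e-5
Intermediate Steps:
a(S) = -3 + 1/(2*S) (a(S) = -3 + 1/(S + S) = -3 + 1/(2*S))
a(-622)/(-241199) = (-3 + (½)/(-622))/(-241199) = (-3 + (½)*(-1/622))*(-1/241199) = (-3 - 1/1244)*(-1/241199) = -3733/1244*(-1/241199) = 3733/300051556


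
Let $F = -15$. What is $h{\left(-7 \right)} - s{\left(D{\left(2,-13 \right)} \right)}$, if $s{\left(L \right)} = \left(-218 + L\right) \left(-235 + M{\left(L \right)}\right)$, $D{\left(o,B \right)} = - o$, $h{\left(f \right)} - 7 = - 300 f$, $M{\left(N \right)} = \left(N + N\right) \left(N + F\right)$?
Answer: $-34633$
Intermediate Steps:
$M{\left(N \right)} = 2 N \left(-15 + N\right)$ ($M{\left(N \right)} = \left(N + N\right) \left(N - 15\right) = 2 N \left(-15 + N\right)$)
$h{\left(f \right)} = 7 - 300 f$
$s{\left(L \right)} = \left(-235 + 2 L \left(-15 + L\right)\right) \left(-218 + L\right)$ ($s{\left(L \right)} = \left(-218 + L\right) \left(-235 + 2 L \left(-15 + L\right)\right) = \left(-235 + 2 L \left(-15 + L\right)\right) \left(-218 + L\right)$)
$h{\left(-7 \right)} - s{\left(D{\left(2,-13 \right)} \right)} = \left(7 - -2100\right) - \left(51230 - 466 \left(\left(-1\right) 2\right)^{2} + 2 \left(\left(-1\right) 2\right)^{3} + 6305 \left(\left(-1\right) 2\right)\right) = \left(7 + 2100\right) - \left(51230 - 466 \left(-2\right)^{2} + 2 \left(-2\right)^{3} + 6305 \left(-2\right)\right) = 2107 - \left(51230 - 1864 + 2 \left(-8\right) - 12610\right) = 2107 - \left(51230 - 1864 - 16 - 12610\right) = 2107 - 36740 = -34633$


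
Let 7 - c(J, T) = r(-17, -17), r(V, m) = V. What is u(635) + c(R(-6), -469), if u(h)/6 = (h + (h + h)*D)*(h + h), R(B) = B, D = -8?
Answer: -72580476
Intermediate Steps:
c(J, T) = 24 (c(J, T) = 7 - 1*(-17) = 7 + 17 = 24)
u(h) = -180*h² (u(h) = 6*((h + (h + h)*(-8))*(h + h)) = 6*((h + (2*h)*(-8))*(2*h)) = 6*((h - 16*h)*(2*h)) = 6*((-15*h)*(2*h)) = 6*(-30*h²) = -180*h²)
u(635) + c(R(-6), -469) = -180*635² + 24 = -180*403225 + 24 = -72580500 + 24 = -72580476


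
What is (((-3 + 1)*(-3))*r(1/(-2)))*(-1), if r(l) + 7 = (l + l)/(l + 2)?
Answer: 46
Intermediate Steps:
r(l) = -7 + 2*l/(2 + l) (r(l) = -7 + (l + l)/(l + 2) = -7 + (2*l)/(2 + l) = -7 + 2*l/(2 + l))
(((-3 + 1)*(-3))*r(1/(-2)))*(-1) = (((-3 + 1)*(-3))*((-14 - 5/(-2))/(2 + 1/(-2))))*(-1) = ((-2*(-3))*((-14 - 5*(-1)/2)/(2 + 1*(-1/2))))*(-1) = (6*((-14 - 5*(-1/2))/(2 - 1/2)))*(-1) = (6*((-14 + 5/2)/(3/2)))*(-1) = (6*((2/3)*(-23/2)))*(-1) = (6*(-23/3))*(-1) = -46*(-1) = 46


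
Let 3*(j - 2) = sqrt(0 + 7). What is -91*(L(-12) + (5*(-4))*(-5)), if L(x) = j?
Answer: -9282 - 91*sqrt(7)/3 ≈ -9362.3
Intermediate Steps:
j = 2 + sqrt(7)/3 (j = 2 + sqrt(0 + 7)/3 = 2 + sqrt(7)/3 ≈ 2.8819)
L(x) = 2 + sqrt(7)/3
-91*(L(-12) + (5*(-4))*(-5)) = -91*((2 + sqrt(7)/3) + (5*(-4))*(-5)) = -91*((2 + sqrt(7)/3) - 20*(-5)) = -91*((2 + sqrt(7)/3) + 100) = -91*(102 + sqrt(7)/3) = -9282 - 91*sqrt(7)/3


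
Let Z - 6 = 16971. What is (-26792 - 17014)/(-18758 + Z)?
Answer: 43806/1781 ≈ 24.596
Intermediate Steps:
Z = 16977 (Z = 6 + 16971 = 16977)
(-26792 - 17014)/(-18758 + Z) = (-26792 - 17014)/(-18758 + 16977) = -43806/(-1781) = -43806*(-1/1781) = 43806/1781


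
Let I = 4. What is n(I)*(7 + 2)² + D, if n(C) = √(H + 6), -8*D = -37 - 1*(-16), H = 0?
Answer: 21/8 + 81*√6 ≈ 201.03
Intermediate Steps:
D = 21/8 (D = -(-37 - 1*(-16))/8 = -(-37 + 16)/8 = -⅛*(-21) = 21/8 ≈ 2.6250)
n(C) = √6 (n(C) = √(0 + 6) = √6)
n(I)*(7 + 2)² + D = √6*(7 + 2)² + 21/8 = √6*9² + 21/8 = √6*81 + 21/8 = 81*√6 + 21/8 = 21/8 + 81*√6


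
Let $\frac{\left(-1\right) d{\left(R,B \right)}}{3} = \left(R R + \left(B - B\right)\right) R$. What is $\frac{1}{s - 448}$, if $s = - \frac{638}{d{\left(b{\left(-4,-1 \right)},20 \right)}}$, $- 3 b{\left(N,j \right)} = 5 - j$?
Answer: $- \frac{12}{5695} \approx -0.0021071$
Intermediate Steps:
$b{\left(N,j \right)} = - \frac{5}{3} + \frac{j}{3}$ ($b{\left(N,j \right)} = - \frac{5 - j}{3} = - \frac{5}{3} + \frac{j}{3}$)
$d{\left(R,B \right)} = - 3 R^{3}$ ($d{\left(R,B \right)} = - 3 \left(R R + \left(B - B\right)\right) R = - 3 \left(R^{2} + 0\right) R = - 3 R^{2} R = - 3 R^{3}$)
$s = - \frac{319}{12}$ ($s = - \frac{638}{\left(-3\right) \left(- \frac{5}{3} + \frac{1}{3} \left(-1\right)\right)^{3}} = - \frac{638}{\left(-3\right) \left(- \frac{5}{3} - \frac{1}{3}\right)^{3}} = - \frac{638}{\left(-3\right) \left(-2\right)^{3}} = - \frac{638}{\left(-3\right) \left(-8\right)} = - \frac{638}{24} = \left(-638\right) \frac{1}{24} = - \frac{319}{12} \approx -26.583$)
$\frac{1}{s - 448} = \frac{1}{- \frac{319}{12} - 448} = \frac{1}{- \frac{5695}{12}} = - \frac{12}{5695}$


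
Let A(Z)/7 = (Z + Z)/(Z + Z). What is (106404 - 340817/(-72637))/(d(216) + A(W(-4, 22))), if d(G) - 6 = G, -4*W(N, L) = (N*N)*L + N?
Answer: 7729208165/16633873 ≈ 464.67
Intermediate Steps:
W(N, L) = -N/4 - L*N²/4 (W(N, L) = -((N*N)*L + N)/4 = -(N²*L + N)/4 = -(L*N² + N)/4 = -(N + L*N²)/4 = -N/4 - L*N²/4)
d(G) = 6 + G
A(Z) = 7 (A(Z) = 7*((Z + Z)/(Z + Z)) = 7*((2*Z)/((2*Z))) = 7*((2*Z)*(1/(2*Z))) = 7*1 = 7)
(106404 - 340817/(-72637))/(d(216) + A(W(-4, 22))) = (106404 - 340817/(-72637))/((6 + 216) + 7) = (106404 - 340817*(-1/72637))/(222 + 7) = (106404 + 340817/72637)/229 = (7729208165/72637)*(1/229) = 7729208165/16633873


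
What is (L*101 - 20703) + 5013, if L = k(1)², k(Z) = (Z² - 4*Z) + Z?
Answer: -15286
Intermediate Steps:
k(Z) = Z² - 3*Z
L = 4 (L = (1*(-3 + 1))² = (1*(-2))² = (-2)² = 4)
(L*101 - 20703) + 5013 = (4*101 - 20703) + 5013 = (404 - 20703) + 5013 = -20299 + 5013 = -15286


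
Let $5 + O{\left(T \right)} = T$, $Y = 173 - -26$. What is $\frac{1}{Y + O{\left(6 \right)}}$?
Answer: $\frac{1}{200} \approx 0.005$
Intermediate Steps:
$Y = 199$ ($Y = 173 + 26 = 199$)
$O{\left(T \right)} = -5 + T$
$\frac{1}{Y + O{\left(6 \right)}} = \frac{1}{199 + \left(-5 + 6\right)} = \frac{1}{199 + 1} = \frac{1}{200}$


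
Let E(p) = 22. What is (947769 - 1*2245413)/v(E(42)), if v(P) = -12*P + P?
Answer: 648822/121 ≈ 5362.2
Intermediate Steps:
v(P) = -11*P
(947769 - 1*2245413)/v(E(42)) = (947769 - 1*2245413)/((-11*22)) = (947769 - 2245413)/(-242) = -1297644*(-1/242) = 648822/121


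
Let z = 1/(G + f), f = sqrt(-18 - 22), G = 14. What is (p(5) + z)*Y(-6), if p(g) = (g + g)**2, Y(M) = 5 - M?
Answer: 129877/118 - 11*I*sqrt(10)/118 ≈ 1100.7 - 0.29479*I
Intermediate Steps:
f = 2*I*sqrt(10) (f = sqrt(-40) = 2*I*sqrt(10) ≈ 6.3246*I)
p(g) = 4*g**2 (p(g) = (2*g)**2 = 4*g**2)
z = 1/(14 + 2*I*sqrt(10)) ≈ 0.059322 - 0.026799*I
(p(5) + z)*Y(-6) = (4*5**2 + (7/118 - I*sqrt(10)/118))*(5 - 1*(-6)) = (4*25 + (7/118 - I*sqrt(10)/118))*(5 + 6) = (100 + (7/118 - I*sqrt(10)/118))*11 = (11807/118 - I*sqrt(10)/118)*11 = 129877/118 - 11*I*sqrt(10)/118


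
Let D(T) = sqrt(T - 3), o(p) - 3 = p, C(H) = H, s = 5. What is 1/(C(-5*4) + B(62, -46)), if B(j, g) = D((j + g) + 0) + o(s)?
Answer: -12/131 - sqrt(13)/131 ≈ -0.11913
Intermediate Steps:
o(p) = 3 + p
D(T) = sqrt(-3 + T)
B(j, g) = 8 + sqrt(-3 + g + j) (B(j, g) = sqrt(-3 + ((j + g) + 0)) + (3 + 5) = sqrt(-3 + ((g + j) + 0)) + 8 = sqrt(-3 + (g + j)) + 8 = sqrt(-3 + g + j) + 8 = 8 + sqrt(-3 + g + j))
1/(C(-5*4) + B(62, -46)) = 1/(-5*4 + (8 + sqrt(-3 - 46 + 62))) = 1/(-20 + (8 + sqrt(13))) = 1/(-12 + sqrt(13))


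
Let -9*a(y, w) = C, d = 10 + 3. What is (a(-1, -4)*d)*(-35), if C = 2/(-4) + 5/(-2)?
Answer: -455/3 ≈ -151.67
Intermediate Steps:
d = 13
C = -3 (C = 2*(-1/4) + 5*(-1/2) = -1/2 - 5/2 = -3)
a(y, w) = 1/3 (a(y, w) = -1/9*(-3) = 1/3)
(a(-1, -4)*d)*(-35) = ((1/3)*13)*(-35) = (13/3)*(-35) = -455/3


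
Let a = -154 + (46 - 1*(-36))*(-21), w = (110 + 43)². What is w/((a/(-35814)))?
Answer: 419184963/938 ≈ 4.4689e+5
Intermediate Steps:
w = 23409 (w = 153² = 23409)
a = -1876 (a = -154 + (46 + 36)*(-21) = -154 + 82*(-21) = -154 - 1722 = -1876)
w/((a/(-35814))) = 23409/((-1876/(-35814))) = 23409/((-1876*(-1/35814))) = 23409/(938/17907) = 23409*(17907/938) = 419184963/938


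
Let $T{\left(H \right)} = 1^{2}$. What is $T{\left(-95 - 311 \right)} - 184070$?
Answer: $-184069$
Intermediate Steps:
$T{\left(H \right)} = 1$
$T{\left(-95 - 311 \right)} - 184070 = 1 - 184070 = -184069$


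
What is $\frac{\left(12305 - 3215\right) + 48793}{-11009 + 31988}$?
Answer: $\frac{8269}{2997} \approx 2.7591$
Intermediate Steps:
$\frac{\left(12305 - 3215\right) + 48793}{-11009 + 31988} = \frac{\left(12305 - 3215\right) + 48793}{20979} = \left(9090 + 48793\right) \frac{1}{20979} = 57883 \cdot \frac{1}{20979} = \frac{8269}{2997}$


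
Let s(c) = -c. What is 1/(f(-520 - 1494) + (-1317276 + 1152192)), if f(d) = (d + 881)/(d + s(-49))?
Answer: -1965/324388927 ≈ -6.0575e-6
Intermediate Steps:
f(d) = (881 + d)/(49 + d) (f(d) = (d + 881)/(d - 1*(-49)) = (881 + d)/(d + 49) = (881 + d)/(49 + d))
1/(f(-520 - 1494) + (-1317276 + 1152192)) = 1/((881 + (-520 - 1494))/(49 + (-520 - 1494)) + (-1317276 + 1152192)) = 1/((881 - 2014)/(49 - 2014) - 165084) = 1/(-1133/(-1965) - 165084) = 1/(-1/1965*(-1133) - 165084) = 1/(1133/1965 - 165084) = 1/(-324388927/1965) = -1965/324388927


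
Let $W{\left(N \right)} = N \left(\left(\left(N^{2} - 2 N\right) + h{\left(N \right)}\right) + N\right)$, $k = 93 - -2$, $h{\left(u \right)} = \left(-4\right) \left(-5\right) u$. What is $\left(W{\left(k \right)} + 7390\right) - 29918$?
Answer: $1006322$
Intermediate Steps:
$h{\left(u \right)} = 20 u$
$k = 95$ ($k = 93 + 2 = 95$)
$W{\left(N \right)} = N \left(N^{2} + 19 N\right)$ ($W{\left(N \right)} = N \left(\left(\left(N^{2} - 2 N\right) + 20 N\right) + N\right) = N \left(\left(N^{2} + 18 N\right) + N\right) = N \left(N^{2} + 19 N\right)$)
$\left(W{\left(k \right)} + 7390\right) - 29918 = \left(95^{2} \left(19 + 95\right) + 7390\right) - 29918 = \left(9025 \cdot 114 + 7390\right) - 29918 = \left(1028850 + 7390\right) - 29918 = 1036240 - 29918 = 1006322$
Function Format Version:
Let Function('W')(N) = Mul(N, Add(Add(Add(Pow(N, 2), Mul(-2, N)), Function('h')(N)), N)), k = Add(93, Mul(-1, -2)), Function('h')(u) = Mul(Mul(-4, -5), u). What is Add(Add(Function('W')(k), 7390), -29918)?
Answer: 1006322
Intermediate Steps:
Function('h')(u) = Mul(20, u)
k = 95 (k = Add(93, 2) = 95)
Function('W')(N) = Mul(N, Add(Pow(N, 2), Mul(19, N))) (Function('W')(N) = Mul(N, Add(Add(Add(Pow(N, 2), Mul(-2, N)), Mul(20, N)), N)) = Mul(N, Add(Add(Pow(N, 2), Mul(18, N)), N)) = Mul(N, Add(Pow(N, 2), Mul(19, N))))
Add(Add(Function('W')(k), 7390), -29918) = Add(Add(Mul(Pow(95, 2), Add(19, 95)), 7390), -29918) = Add(Add(Mul(9025, 114), 7390), -29918) = Add(Add(1028850, 7390), -29918) = Add(1036240, -29918) = 1006322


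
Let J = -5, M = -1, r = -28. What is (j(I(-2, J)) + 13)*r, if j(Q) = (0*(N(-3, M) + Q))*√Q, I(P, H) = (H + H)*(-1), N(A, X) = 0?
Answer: -364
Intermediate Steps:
I(P, H) = -2*H (I(P, H) = (2*H)*(-1) = -2*H)
j(Q) = 0 (j(Q) = (0*(0 + Q))*√Q = (0*Q)*√Q = 0*√Q = 0)
(j(I(-2, J)) + 13)*r = (0 + 13)*(-28) = 13*(-28) = -364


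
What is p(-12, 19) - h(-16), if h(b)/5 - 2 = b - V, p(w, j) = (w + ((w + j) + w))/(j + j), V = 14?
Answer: 5303/38 ≈ 139.55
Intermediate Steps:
p(w, j) = (j + 3*w)/(2*j) (p(w, j) = (w + ((j + w) + w))/((2*j)) = (w + (j + 2*w))*(1/(2*j)) = (j + 3*w)*(1/(2*j)) = (j + 3*w)/(2*j))
h(b) = -60 + 5*b (h(b) = 10 + 5*(b - 1*14) = 10 + 5*(b - 14) = 10 + 5*(-14 + b) = 10 + (-70 + 5*b) = -60 + 5*b)
p(-12, 19) - h(-16) = (1/2)*(19 + 3*(-12))/19 - (-60 + 5*(-16)) = (1/2)*(1/19)*(19 - 36) - (-60 - 80) = (1/2)*(1/19)*(-17) - 1*(-140) = -17/38 + 140 = 5303/38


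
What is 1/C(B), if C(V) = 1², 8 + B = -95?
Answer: 1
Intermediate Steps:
B = -103 (B = -8 - 95 = -103)
C(V) = 1
1/C(B) = 1/1 = 1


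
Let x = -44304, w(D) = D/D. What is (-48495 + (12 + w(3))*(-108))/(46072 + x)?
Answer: -49899/1768 ≈ -28.223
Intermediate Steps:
w(D) = 1
(-48495 + (12 + w(3))*(-108))/(46072 + x) = (-48495 + (12 + 1)*(-108))/(46072 - 44304) = (-48495 + 13*(-108))/1768 = (-48495 - 1404)*(1/1768) = -49899*1/1768 = -49899/1768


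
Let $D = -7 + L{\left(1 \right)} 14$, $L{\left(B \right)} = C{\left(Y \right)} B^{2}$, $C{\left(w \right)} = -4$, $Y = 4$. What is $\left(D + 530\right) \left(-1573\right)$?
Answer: $-734591$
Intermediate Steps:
$L{\left(B \right)} = - 4 B^{2}$
$D = -63$ ($D = -7 + - 4 \cdot 1^{2} \cdot 14 = -7 + \left(-4\right) 1 \cdot 14 = -7 - 56 = -63$)
$\left(D + 530\right) \left(-1573\right) = \left(-63 + 530\right) \left(-1573\right) = 467 \left(-1573\right) = -734591$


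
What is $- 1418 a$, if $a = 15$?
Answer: $-21270$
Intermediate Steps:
$- 1418 a = \left(-1418\right) 15 = -21270$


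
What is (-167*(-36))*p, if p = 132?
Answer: 793584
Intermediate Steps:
(-167*(-36))*p = -167*(-36)*132 = 6012*132 = 793584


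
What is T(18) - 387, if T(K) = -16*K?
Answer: -675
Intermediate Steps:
T(18) - 387 = -16*18 - 387 = -288 - 387 = -675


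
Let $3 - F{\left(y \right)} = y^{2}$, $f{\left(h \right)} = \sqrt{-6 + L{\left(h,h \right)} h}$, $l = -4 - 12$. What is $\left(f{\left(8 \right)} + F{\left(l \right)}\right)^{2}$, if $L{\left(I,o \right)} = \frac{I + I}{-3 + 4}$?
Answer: $\left(-253 + \sqrt{122}\right)^{2} \approx 58542.0$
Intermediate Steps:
$l = -16$ ($l = -4 - 12 = -16$)
$L{\left(I,o \right)} = 2 I$ ($L{\left(I,o \right)} = \frac{2 I}{1} = 2 I 1 = 2 I$)
$f{\left(h \right)} = \sqrt{-6 + 2 h^{2}}$ ($f{\left(h \right)} = \sqrt{-6 + 2 h h} = \sqrt{-6 + 2 h^{2}}$)
$F{\left(y \right)} = 3 - y^{2}$
$\left(f{\left(8 \right)} + F{\left(l \right)}\right)^{2} = \left(\sqrt{-6 + 2 \cdot 8^{2}} + \left(3 - \left(-16\right)^{2}\right)\right)^{2} = \left(\sqrt{-6 + 2 \cdot 64} + \left(3 - 256\right)\right)^{2} = \left(\sqrt{-6 + 128} + \left(3 - 256\right)\right)^{2} = \left(\sqrt{122} - 253\right)^{2} = \left(-253 + \sqrt{122}\right)^{2}$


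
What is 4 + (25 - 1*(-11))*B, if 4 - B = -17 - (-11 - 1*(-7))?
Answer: 616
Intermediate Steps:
B = 17 (B = 4 - (-17 - (-11 - 1*(-7))) = 4 - (-17 - (-11 + 7)) = 4 - (-17 - 1*(-4)) = 4 - (-17 + 4) = 4 - 1*(-13) = 4 + 13 = 17)
4 + (25 - 1*(-11))*B = 4 + (25 - 1*(-11))*17 = 4 + (25 + 11)*17 = 4 + 36*17 = 4 + 612 = 616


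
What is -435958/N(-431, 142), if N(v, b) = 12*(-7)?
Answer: 217979/42 ≈ 5190.0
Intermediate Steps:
N(v, b) = -84
-435958/N(-431, 142) = -435958/(-84) = -435958*(-1/84) = 217979/42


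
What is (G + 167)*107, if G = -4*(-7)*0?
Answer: 17869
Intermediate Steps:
G = 0 (G = 28*0 = 0)
(G + 167)*107 = (0 + 167)*107 = 167*107 = 17869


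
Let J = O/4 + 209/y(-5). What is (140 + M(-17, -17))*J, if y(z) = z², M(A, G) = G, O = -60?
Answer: -20418/25 ≈ -816.72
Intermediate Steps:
J = -166/25 (J = -60/4 + 209/((-5)²) = -60*¼ + 209/25 = -15 + 209*(1/25) = -15 + 209/25 = -166/25 ≈ -6.6400)
(140 + M(-17, -17))*J = (140 - 17)*(-166/25) = 123*(-166/25) = -20418/25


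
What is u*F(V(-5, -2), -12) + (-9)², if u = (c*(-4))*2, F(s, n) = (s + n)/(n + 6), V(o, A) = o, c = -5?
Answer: 583/3 ≈ 194.33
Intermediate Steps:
F(s, n) = (n + s)/(6 + n)
u = 40 (u = -5*(-4)*2 = 20*2 = 40)
u*F(V(-5, -2), -12) + (-9)² = 40*((-12 - 5)/(6 - 12)) + (-9)² = 40*(-17/(-6)) + 81 = 40*(-⅙*(-17)) + 81 = 40*(17/6) + 81 = 340/3 + 81 = 583/3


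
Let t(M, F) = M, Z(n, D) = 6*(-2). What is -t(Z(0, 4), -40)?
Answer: 12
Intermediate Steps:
Z(n, D) = -12
-t(Z(0, 4), -40) = -1*(-12) = 12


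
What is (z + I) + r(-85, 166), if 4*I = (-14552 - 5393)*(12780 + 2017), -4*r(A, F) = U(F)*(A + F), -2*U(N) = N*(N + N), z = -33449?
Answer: -293027925/4 ≈ -7.3257e+7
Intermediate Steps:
U(N) = -N² (U(N) = -N*(N + N)/2 = -N*2*N/2 = -N²)
r(A, F) = F²*(A + F)/4 (r(A, F) = -(-F²)*(A + F)/4 = -(-1)*F²*(A + F)/4 = F²*(A + F)/4)
I = -295126165/4 (I = ((-14552 - 5393)*(12780 + 2017))/4 = (-19945*14797)/4 = (¼)*(-295126165) = -295126165/4 ≈ -7.3782e+7)
(z + I) + r(-85, 166) = (-33449 - 295126165/4) + (¼)*166²*(-85 + 166) = -295259961/4 + (¼)*27556*81 = -295259961/4 + 558009 = -293027925/4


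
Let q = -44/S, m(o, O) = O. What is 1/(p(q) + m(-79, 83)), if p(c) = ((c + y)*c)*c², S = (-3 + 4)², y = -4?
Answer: 1/4088915 ≈ 2.4456e-7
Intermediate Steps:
S = 1 (S = 1² = 1)
q = -44 (q = -44/1 = -44*1 = -44)
p(c) = c³*(-4 + c) (p(c) = ((c - 4)*c)*c² = ((-4 + c)*c)*c² = (c*(-4 + c))*c² = c³*(-4 + c))
1/(p(q) + m(-79, 83)) = 1/((-44)³*(-4 - 44) + 83) = 1/(-85184*(-48) + 83) = 1/(4088832 + 83) = 1/4088915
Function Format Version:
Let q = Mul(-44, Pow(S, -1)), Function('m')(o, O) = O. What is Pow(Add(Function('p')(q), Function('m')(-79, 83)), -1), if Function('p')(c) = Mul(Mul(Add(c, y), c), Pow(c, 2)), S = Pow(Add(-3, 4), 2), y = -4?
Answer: Rational(1, 4088915) ≈ 2.4456e-7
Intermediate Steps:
S = 1 (S = Pow(1, 2) = 1)
q = -44 (q = Mul(-44, Pow(1, -1)) = Mul(-44, 1) = -44)
Function('p')(c) = Mul(Pow(c, 3), Add(-4, c)) (Function('p')(c) = Mul(Mul(Add(c, -4), c), Pow(c, 2)) = Mul(Mul(Add(-4, c), c), Pow(c, 2)) = Mul(Mul(c, Add(-4, c)), Pow(c, 2)) = Mul(Pow(c, 3), Add(-4, c)))
Pow(Add(Function('p')(q), Function('m')(-79, 83)), -1) = Pow(Add(Mul(Pow(-44, 3), Add(-4, -44)), 83), -1) = Pow(Add(Mul(-85184, -48), 83), -1) = Pow(Add(4088832, 83), -1) = Pow(4088915, -1) = Rational(1, 4088915)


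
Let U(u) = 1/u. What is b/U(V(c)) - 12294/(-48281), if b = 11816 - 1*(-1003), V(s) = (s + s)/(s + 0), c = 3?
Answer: 1237840572/48281 ≈ 25638.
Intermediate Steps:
V(s) = 2 (V(s) = (2*s)/s = 2)
b = 12819 (b = 11816 + 1003 = 12819)
b/U(V(c)) - 12294/(-48281) = 12819/(1/2) - 12294/(-48281) = 12819/(½) - 12294*(-1/48281) = 12819*2 + 12294/48281 = 25638 + 12294/48281 = 1237840572/48281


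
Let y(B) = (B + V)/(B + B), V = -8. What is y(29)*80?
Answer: 840/29 ≈ 28.966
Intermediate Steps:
y(B) = (-8 + B)/(2*B) (y(B) = (B - 8)/(B + B) = (-8 + B)/((2*B)) = (-8 + B)*(1/(2*B)) = (-8 + B)/(2*B))
y(29)*80 = ((½)*(-8 + 29)/29)*80 = ((½)*(1/29)*21)*80 = (21/58)*80 = 840/29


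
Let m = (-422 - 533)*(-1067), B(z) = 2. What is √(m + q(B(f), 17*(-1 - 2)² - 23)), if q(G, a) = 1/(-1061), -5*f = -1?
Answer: 2*√286773203031/1061 ≈ 1009.4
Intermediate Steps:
f = ⅕ (f = -⅕*(-1) = ⅕ ≈ 0.20000)
q(G, a) = -1/1061
m = 1018985 (m = -955*(-1067) = 1018985)
√(m + q(B(f), 17*(-1 - 2)² - 23)) = √(1018985 - 1/1061) = √(1081143084/1061) = 2*√286773203031/1061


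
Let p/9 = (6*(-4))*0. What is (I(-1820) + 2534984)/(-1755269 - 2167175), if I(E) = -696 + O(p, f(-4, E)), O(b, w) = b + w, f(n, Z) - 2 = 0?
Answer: -1267145/1961222 ≈ -0.64610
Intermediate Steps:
p = 0 (p = 9*((6*(-4))*0) = 9*(-24*0) = 9*0 = 0)
f(n, Z) = 2 (f(n, Z) = 2 + 0 = 2)
I(E) = -694 (I(E) = -696 + (0 + 2) = -696 + 2 = -694)
(I(-1820) + 2534984)/(-1755269 - 2167175) = (-694 + 2534984)/(-1755269 - 2167175) = 2534290/(-3922444) = 2534290*(-1/3922444) = -1267145/1961222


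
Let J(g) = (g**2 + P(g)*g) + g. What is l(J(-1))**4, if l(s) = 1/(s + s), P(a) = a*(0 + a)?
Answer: 1/16 ≈ 0.062500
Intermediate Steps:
P(a) = a**2 (P(a) = a*a = a**2)
J(g) = g + g**2 + g**3 (J(g) = (g**2 + g**2*g) + g = (g**2 + g**3) + g = g + g**2 + g**3)
l(s) = 1/(2*s)
l(J(-1))**4 = (1/(2*((-(1 - 1 + (-1)**2)))))**4 = (1/(2*((-(1 - 1 + 1)))))**4 = (1/(2*((-1*1))))**4 = ((1/2)/(-1))**4 = ((1/2)*(-1))**4 = (-1/2)**4 = 1/16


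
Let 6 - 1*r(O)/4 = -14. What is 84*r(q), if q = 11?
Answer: 6720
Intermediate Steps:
r(O) = 80 (r(O) = 24 - 4*(-14) = 24 + 56 = 80)
84*r(q) = 84*80 = 6720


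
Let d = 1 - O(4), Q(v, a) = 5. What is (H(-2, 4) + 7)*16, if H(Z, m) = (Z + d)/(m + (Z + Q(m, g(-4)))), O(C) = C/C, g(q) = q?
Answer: 752/7 ≈ 107.43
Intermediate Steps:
O(C) = 1
d = 0 (d = 1 - 1*1 = 1 - 1 = 0)
H(Z, m) = Z/(5 + Z + m) (H(Z, m) = (Z + 0)/(m + (Z + 5)) = Z/(m + (5 + Z)) = Z/(5 + Z + m))
(H(-2, 4) + 7)*16 = (-2/(5 - 2 + 4) + 7)*16 = (-2/7 + 7)*16 = (47/7)*16 = 752/7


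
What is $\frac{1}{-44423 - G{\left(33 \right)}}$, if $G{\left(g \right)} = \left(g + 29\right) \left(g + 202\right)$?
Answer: $- \frac{1}{58993} \approx -1.6951 \cdot 10^{-5}$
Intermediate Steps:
$G{\left(g \right)} = \left(29 + g\right) \left(202 + g\right)$
$\frac{1}{-44423 - G{\left(33 \right)}} = \frac{1}{-44423 - \left(5858 + 33^{2} + 231 \cdot 33\right)} = \frac{1}{-44423 - \left(5858 + 1089 + 7623\right)} = \frac{1}{-44423 - 14570} = \frac{1}{-58993} = - \frac{1}{58993}$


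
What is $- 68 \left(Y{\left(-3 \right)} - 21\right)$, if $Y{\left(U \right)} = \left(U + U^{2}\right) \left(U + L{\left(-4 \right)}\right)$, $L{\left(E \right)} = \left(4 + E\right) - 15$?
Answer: $8772$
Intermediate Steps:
$L{\left(E \right)} = -11 + E$ ($L{\left(E \right)} = \left(4 + E\right) - 15 = -11 + E$)
$Y{\left(U \right)} = \left(-15 + U\right) \left(U + U^{2}\right)$ ($Y{\left(U \right)} = \left(U + U^{2}\right) \left(U - 15\right) = \left(U + U^{2}\right) \left(-15 + U\right) = \left(-15 + U\right) \left(U + U^{2}\right)$)
$- 68 \left(Y{\left(-3 \right)} - 21\right) = - 68 \left(- 3 \left(-15 + \left(-3\right)^{2} - -42\right) - 21\right) = - 68 \left(- 3 \left(-15 + 9 + 42\right) - 21\right) = - 68 \left(\left(-3\right) 36 - 21\right) = - 68 \left(-108 - 21\right) = \left(-68\right) \left(-129\right) = 8772$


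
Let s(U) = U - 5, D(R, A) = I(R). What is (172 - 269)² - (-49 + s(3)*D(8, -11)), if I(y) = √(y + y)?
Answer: 9466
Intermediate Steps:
I(y) = √2*√y (I(y) = √(2*y) = √2*√y)
D(R, A) = √2*√R
s(U) = -5 + U
(172 - 269)² - (-49 + s(3)*D(8, -11)) = (172 - 269)² - (-49 + (-5 + 3)*(√2*√8)) = (-97)² - (-49 - 2*√2*2*√2) = 9409 - (-49 - 2*4) = 9409 - (-49 - 8) = 9409 - 1*(-57) = 9409 + 57 = 9466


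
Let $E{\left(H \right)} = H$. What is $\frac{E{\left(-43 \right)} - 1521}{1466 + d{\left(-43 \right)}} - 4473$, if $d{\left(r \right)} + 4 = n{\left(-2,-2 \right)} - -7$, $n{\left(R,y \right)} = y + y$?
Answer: $- \frac{6554509}{1465} \approx -4474.1$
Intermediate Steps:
$n{\left(R,y \right)} = 2 y$
$d{\left(r \right)} = -1$ ($d{\left(r \right)} = -4 + \left(2 \left(-2\right) - -7\right) = -4 + \left(-4 + 7\right) = -4 + 3 = -1$)
$\frac{E{\left(-43 \right)} - 1521}{1466 + d{\left(-43 \right)}} - 4473 = \frac{-43 - 1521}{1466 - 1} - 4473 = - \frac{1564}{1465} - 4473 = - \frac{6554509}{1465}$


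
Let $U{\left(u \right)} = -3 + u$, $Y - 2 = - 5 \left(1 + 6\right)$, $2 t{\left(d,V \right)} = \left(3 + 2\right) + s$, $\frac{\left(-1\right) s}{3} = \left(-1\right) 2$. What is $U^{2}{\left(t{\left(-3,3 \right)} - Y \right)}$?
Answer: $\frac{5041}{4} \approx 1260.3$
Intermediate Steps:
$s = 6$ ($s = - 3 \left(\left(-1\right) 2\right) = \left(-3\right) \left(-2\right) = 6$)
$t{\left(d,V \right)} = \frac{11}{2}$ ($t{\left(d,V \right)} = \frac{\left(3 + 2\right) + 6}{2} = \frac{5 + 6}{2} = \frac{1}{2} \cdot 11 = \frac{11}{2}$)
$Y = -33$ ($Y = 2 - 5 \left(1 + 6\right) = 2 - 35 = -33$)
$U^{2}{\left(t{\left(-3,3 \right)} - Y \right)} = \left(-3 + \left(\frac{11}{2} - -33\right)\right)^{2} = \left(-3 + \left(\frac{11}{2} + 33\right)\right)^{2} = \left(-3 + \frac{77}{2}\right)^{2} = \left(\frac{71}{2}\right)^{2} = \frac{5041}{4}$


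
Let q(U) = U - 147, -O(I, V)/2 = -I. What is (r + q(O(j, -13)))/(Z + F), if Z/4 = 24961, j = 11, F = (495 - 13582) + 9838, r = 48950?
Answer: 9765/19319 ≈ 0.50546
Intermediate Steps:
F = -3249 (F = -13087 + 9838 = -3249)
O(I, V) = 2*I (O(I, V) = -(-2)*I = 2*I)
Z = 99844 (Z = 4*24961 = 99844)
q(U) = -147 + U
(r + q(O(j, -13)))/(Z + F) = (48950 + (-147 + 2*11))/(99844 - 3249) = (48950 + (-147 + 22))/96595 = (48950 - 125)*(1/96595) = 48825*(1/96595) = 9765/19319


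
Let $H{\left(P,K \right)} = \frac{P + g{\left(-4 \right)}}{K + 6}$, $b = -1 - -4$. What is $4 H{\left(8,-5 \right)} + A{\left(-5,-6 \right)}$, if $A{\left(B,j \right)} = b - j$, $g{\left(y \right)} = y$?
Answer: $25$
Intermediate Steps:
$b = 3$ ($b = -1 + 4 = 3$)
$H{\left(P,K \right)} = \frac{-4 + P}{6 + K}$ ($H{\left(P,K \right)} = \frac{P - 4}{K + 6} = \frac{-4 + P}{6 + K}$)
$A{\left(B,j \right)} = 3 - j$
$4 H{\left(8,-5 \right)} + A{\left(-5,-6 \right)} = 4 \frac{-4 + 8}{6 - 5} + \left(3 - -6\right) = 4 \cdot 1^{-1} \cdot 4 + \left(3 + 6\right) = 4 \cdot 1 \cdot 4 + 9 = 4 \cdot 4 + 9 = 16 + 9 = 25$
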